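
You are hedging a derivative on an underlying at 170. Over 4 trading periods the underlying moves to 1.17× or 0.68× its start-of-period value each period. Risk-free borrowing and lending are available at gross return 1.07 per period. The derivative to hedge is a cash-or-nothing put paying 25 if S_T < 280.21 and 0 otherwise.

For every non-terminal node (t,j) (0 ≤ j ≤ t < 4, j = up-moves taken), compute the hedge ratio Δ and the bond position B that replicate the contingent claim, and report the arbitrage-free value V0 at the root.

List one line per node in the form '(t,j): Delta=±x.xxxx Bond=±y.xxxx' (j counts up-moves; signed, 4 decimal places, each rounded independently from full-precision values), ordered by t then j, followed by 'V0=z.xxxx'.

Under the risk-neutral measure, an up-move has probability p* = (R−d)/(u−d) = 0.7959 and values discount at R = 1.07.
Payoff layer (t=4): V(4,0)=25.0000, V(4,1)=25.0000, V(4,2)=25.0000, V(4,3)=25.0000, V(4,4)=0.0000
Node (3,0) S=53.4534: V=(p*·25.0000+(1−p*)·25.0000)/1.07=23.3645; Δ=(25.0000−25.0000)/(62.5405−36.3483)=0.0000; B=V−Δ·S=23.3645
Node (3,1) S=91.9714: V=(p*·25.0000+(1−p*)·25.0000)/1.07=23.3645; Δ=(25.0000−25.0000)/(107.6065−62.5405)=0.0000; B=V−Δ·S=23.3645
Node (3,2) S=158.2448: V=(p*·25.0000+(1−p*)·25.0000)/1.07=23.3645; Δ=(25.0000−25.0000)/(185.1465−107.6065)=0.0000; B=V−Δ·S=23.3645
Node (3,3) S=272.2742: V=(p*·0.0000+(1−p*)·25.0000)/1.07=4.7683; Δ=(0.0000−25.0000)/(318.5608−185.1465)=-0.1874; B=V−Δ·S=55.7887
Node (2,0) S=78.6080: V=(p*·23.3645+(1−p*)·23.3645)/1.07=21.8360; Δ=(23.3645−23.3645)/(91.9714−53.4534)=0.0000; B=V−Δ·S=21.8360
Node (2,1) S=135.2520: V=(p*·23.3645+(1−p*)·23.3645)/1.07=21.8360; Δ=(23.3645−23.3645)/(158.2448−91.9714)=0.0000; B=V−Δ·S=21.8360
Node (2,2) S=232.7130: V=(p*·4.7683+(1−p*)·23.3645)/1.07=8.0032; Δ=(4.7683−23.3645)/(272.2742−158.2448)=-0.1631; B=V−Δ·S=45.9547
Node (1,0) S=115.6000: V=(p*·21.8360+(1−p*)·21.8360)/1.07=20.4074; Δ=(21.8360−21.8360)/(135.2520−78.6080)=0.0000; B=V−Δ·S=20.4074
Node (1,1) S=198.9000: V=(p*·8.0032+(1−p*)·21.8360)/1.07=10.1179; Δ=(8.0032−21.8360)/(232.7130−135.2520)=-0.1419; B=V−Δ·S=38.3481
Node (0,0) S=170.0000: V=(p*·10.1179+(1−p*)·20.4074)/1.07=11.4185; Δ=(10.1179−20.4074)/(198.9000−115.6000)=-0.1235; B=V−Δ·S=32.4175
Root portfolio cost Δ·170+B reproduces V0=11.4185.

(0,0): Delta=-0.1235 Bond=32.4175
(1,0): Delta=0.0000 Bond=20.4074
(1,1): Delta=-0.1419 Bond=38.3481
(2,0): Delta=0.0000 Bond=21.8360
(2,1): Delta=0.0000 Bond=21.8360
(2,2): Delta=-0.1631 Bond=45.9547
(3,0): Delta=0.0000 Bond=23.3645
(3,1): Delta=0.0000 Bond=23.3645
(3,2): Delta=0.0000 Bond=23.3645
(3,3): Delta=-0.1874 Bond=55.7887
V0=11.4185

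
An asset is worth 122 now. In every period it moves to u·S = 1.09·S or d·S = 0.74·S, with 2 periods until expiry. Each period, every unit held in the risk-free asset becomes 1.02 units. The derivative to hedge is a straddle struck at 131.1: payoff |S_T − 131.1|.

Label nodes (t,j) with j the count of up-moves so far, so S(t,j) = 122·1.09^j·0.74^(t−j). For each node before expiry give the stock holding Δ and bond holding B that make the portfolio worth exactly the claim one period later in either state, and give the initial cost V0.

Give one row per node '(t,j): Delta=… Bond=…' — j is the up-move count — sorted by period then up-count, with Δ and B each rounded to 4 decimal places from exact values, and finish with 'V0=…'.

(0,0): Delta=-0.4913 Bond=80.9819
(1,0): Delta=-1.0000 Bond=128.5294
(1,1): Delta=-0.4049 Bond=71.1195
V0=21.0466

The replicating-portfolio and risk-neutral prices coincide; use p* = (1.02−0.74)/(1.09−0.74) = 0.8000 for the latter.
Terminal values V(2,·): V(2,0)=64.2928, V(2,1)=32.6948, V(2,2)=13.8482
Node (1,0) S=90.2800: V=(p*·32.6948+(1−p*)·64.2928)/1.02=38.2494; Δ=(32.6948−64.2928)/(98.4052−66.8072)=-1.0000; B=V−Δ·S=128.5294
Node (1,1) S=132.9800: V=(p*·13.8482+(1−p*)·32.6948)/1.02=17.2721; Δ=(13.8482−32.6948)/(144.9482−98.4052)=-0.4049; B=V−Δ·S=71.1195
Node (0,0) S=122.0000: V=(p*·17.2721+(1−p*)·38.2494)/1.02=21.0466; Δ=(17.2721−38.2494)/(132.9800−90.2800)=-0.4913; B=V−Δ·S=80.9819
Each (Δ,B) replicates both successor values, so the strategy is self-financing and V0 is arbitrage-free.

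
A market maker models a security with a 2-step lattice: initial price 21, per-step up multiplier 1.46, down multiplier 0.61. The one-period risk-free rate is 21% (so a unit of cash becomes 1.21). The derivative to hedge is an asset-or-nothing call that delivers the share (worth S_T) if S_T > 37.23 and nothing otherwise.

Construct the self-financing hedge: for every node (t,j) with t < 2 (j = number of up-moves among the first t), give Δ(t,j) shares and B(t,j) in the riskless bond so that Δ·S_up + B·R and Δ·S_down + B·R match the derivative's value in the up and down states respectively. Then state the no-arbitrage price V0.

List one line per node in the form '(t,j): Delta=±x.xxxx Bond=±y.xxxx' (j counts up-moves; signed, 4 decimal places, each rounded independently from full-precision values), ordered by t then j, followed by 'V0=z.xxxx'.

(0,0): Delta=1.4630 Bond=-15.4881
(1,0): Delta=0.0000 Bond=0.0000
(1,1): Delta=1.7176 Bond=-26.5491
V0=15.2342

Risk-neutral probability p* = (R−d)/(u−d) = (1.21−0.61)/(1.46−0.61) = 0.7059.
Payoff layer (t=2): V(2,0)=0.0000, V(2,1)=0.0000, V(2,2)=44.7636
  t=1,j=0: stock 12.8100 → up 18.7026 (V=0.0000), down 7.8141 (V=0.0000). Price 0.0000; hedge Δ=0.0000, bond B=0.0000.
  t=1,j=1: stock 30.6600 → up 44.7636 (V=44.7636), down 18.7026 (V=0.0000). Price 26.1139; hedge Δ=1.7176, bond B=-26.5491.
  t=0,j=0: stock 21.0000 → up 30.6600 (V=26.1139), down 12.8100 (V=0.0000). Price 15.2342; hedge Δ=1.4630, bond B=-15.4881.
Self-financing check: at every node Δ·S+B equals the discounted successor values.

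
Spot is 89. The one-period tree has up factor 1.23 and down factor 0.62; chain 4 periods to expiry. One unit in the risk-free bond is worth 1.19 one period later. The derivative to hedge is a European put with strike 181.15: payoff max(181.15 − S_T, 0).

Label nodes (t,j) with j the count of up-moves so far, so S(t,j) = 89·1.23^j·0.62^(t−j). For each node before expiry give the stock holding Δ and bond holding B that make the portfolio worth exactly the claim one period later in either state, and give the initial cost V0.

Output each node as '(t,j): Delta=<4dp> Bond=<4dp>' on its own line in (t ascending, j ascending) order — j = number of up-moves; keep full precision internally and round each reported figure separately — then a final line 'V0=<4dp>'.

Under the risk-neutral measure, an up-move has probability p* = (R−d)/(u−d) = 0.9344 and values discount at R = 1.19.
Terminal values V(4,·): V(4,0)=167.9991, V(4,1)=155.0602, V(4,2)=129.3913, V(4,3)=78.4674, V(4,4)=0.0000
  t=3,j=0: stock 21.2112 → up 26.0898 (V=155.0602), down 13.1509 (V=167.9991). Price 131.0157; hedge Δ=-1.0000, bond B=152.2269.
  t=3,j=1: stock 42.0803 → up 51.7587 (V=129.3913), down 26.0898 (V=155.0602). Price 110.1466; hedge Δ=-1.0000, bond B=152.2269.
  t=3,j=2: stock 83.4818 → up 102.6826 (V=78.4674), down 51.7587 (V=129.3913). Price 68.7451; hedge Δ=-1.0000, bond B=152.2269.
  t=3,j=3: stock 165.6172 → up 203.7091 (V=0.0000), down 102.6826 (V=78.4674). Price 4.3239; hedge Δ=-0.7767, bond B=132.9589.
  t=2,j=0: stock 34.2116 → up 42.0803 (V=110.1466), down 21.2112 (V=131.0157). Price 93.7102; hedge Δ=-1.0000, bond B=127.9218.
  t=2,j=1: stock 67.8714 → up 83.4818 (V=68.7451), down 42.0803 (V=110.1466). Price 60.0504; hedge Δ=-1.0000, bond B=127.9218.
  t=2,j=2: stock 134.6481 → up 165.6172 (V=4.3239), down 83.4818 (V=68.7451). Price 7.1834; hedge Δ=-0.7843, bond B=112.7919.
  t=1,j=0: stock 55.1800 → up 67.8714 (V=60.0504), down 34.2116 (V=93.7102). Price 52.3173; hedge Δ=-1.0000, bond B=107.4973.
  t=1,j=1: stock 109.4700 → up 134.6481 (V=7.1834), down 67.8714 (V=60.0504). Price 8.9496; hedge Δ=-0.7917, bond B=95.6168.
  t=0,j=0: stock 89.0000 → up 109.4700 (V=8.9496), down 55.1800 (V=52.3173). Price 9.9104; hedge Δ=-0.7988, bond B=81.0049.
Self-financing check: at every node Δ·S+B equals the discounted successor values.

(0,0): Delta=-0.7988 Bond=81.0049
(1,0): Delta=-1.0000 Bond=107.4973
(1,1): Delta=-0.7917 Bond=95.6168
(2,0): Delta=-1.0000 Bond=127.9218
(2,1): Delta=-1.0000 Bond=127.9218
(2,2): Delta=-0.7843 Bond=112.7919
(3,0): Delta=-1.0000 Bond=152.2269
(3,1): Delta=-1.0000 Bond=152.2269
(3,2): Delta=-1.0000 Bond=152.2269
(3,3): Delta=-0.7767 Bond=132.9589
V0=9.9104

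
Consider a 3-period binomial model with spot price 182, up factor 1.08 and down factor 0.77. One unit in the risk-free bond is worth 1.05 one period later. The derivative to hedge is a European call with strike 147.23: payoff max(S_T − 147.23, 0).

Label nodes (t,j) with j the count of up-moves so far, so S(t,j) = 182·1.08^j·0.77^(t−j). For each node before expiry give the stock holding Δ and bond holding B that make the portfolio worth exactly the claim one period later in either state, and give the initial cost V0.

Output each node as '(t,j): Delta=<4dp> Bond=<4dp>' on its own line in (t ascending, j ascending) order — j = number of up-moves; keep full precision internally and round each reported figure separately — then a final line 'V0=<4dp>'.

(0,0): Delta=0.9087 Bond=-109.8455
(1,0): Delta=0.3214 Bond=-33.0253
(1,1): Delta=0.9536 Bond=-124.1570
(2,0): Delta=0.0000 Bond=0.0000
(2,1): Delta=0.3459 Bond=-38.3919
(2,2): Delta=1.0000 Bond=-140.2190
V0=55.5402

Since d<R<u, set p* = (R−d)/(u−d) = 0.9032; price each node as the discounted p*-expectation of its children.
Terminal values V(3,·): V(3,0)=0.0000, V(3,1)=0.0000, V(3,2)=16.2293, V(3,3)=82.0376
  t=2,j=0: stock 107.9078 → up 116.5404 (V=0.0000), down 83.0890 (V=0.0000). Price 0.0000; hedge Δ=0.0000, bond B=0.0000.
  t=2,j=1: stock 151.3512 → up 163.4593 (V=16.2293), down 116.5404 (V=0.0000). Price 13.9607; hedge Δ=0.3459, bond B=-38.3919.
  t=2,j=2: stock 212.2848 → up 229.2676 (V=82.0376), down 163.4593 (V=16.2293). Price 72.0658; hedge Δ=1.0000, bond B=-140.2190.
  t=1,j=0: stock 140.1400 → up 151.3512 (V=13.9607), down 107.9078 (V=0.0000). Price 12.0092; hedge Δ=0.3214, bond B=-33.0253.
  t=1,j=1: stock 196.5600 → up 212.2848 (V=72.0658), down 151.3512 (V=13.9607). Price 63.2787; hedge Δ=0.9536, bond B=-124.1570.
  t=0,j=0: stock 182.0000 → up 196.5600 (V=63.2787), down 140.1400 (V=12.0092). Price 55.5402; hedge Δ=0.9087, bond B=-109.8455.
Root portfolio cost Δ·182+B reproduces V0=55.5402.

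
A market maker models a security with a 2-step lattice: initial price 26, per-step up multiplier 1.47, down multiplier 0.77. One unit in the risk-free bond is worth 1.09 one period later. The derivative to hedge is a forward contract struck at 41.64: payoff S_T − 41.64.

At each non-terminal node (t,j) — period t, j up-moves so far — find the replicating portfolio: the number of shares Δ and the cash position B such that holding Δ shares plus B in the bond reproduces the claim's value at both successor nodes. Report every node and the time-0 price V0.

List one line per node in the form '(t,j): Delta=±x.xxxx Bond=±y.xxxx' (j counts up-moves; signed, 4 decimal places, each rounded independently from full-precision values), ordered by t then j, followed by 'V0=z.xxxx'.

(0,0): Delta=1.0000 Bond=-35.0476
(1,0): Delta=1.0000 Bond=-38.2018
(1,1): Delta=1.0000 Bond=-38.2018
V0=-9.0476

No-arbitrage ⇒ martingale measure with p* = (R−d)/(u−d) = 0.4571.
Terminal payoffs: V(2,0)=-26.2246, V(2,1)=-12.2106, V(2,2)=14.5434
(1,0): S=20.0200. Δ = (V_up−V_dn)/(S_up−S_dn) = (-12.2106−-26.2246)/(29.4294−15.4154) = 1.0000. V = [p*·-12.2106 + (1−p*)·-26.2246]/1.09 = -18.1818. B = V − Δ·S = -38.2018.
(1,1): S=38.2200. Δ = (V_up−V_dn)/(S_up−S_dn) = (14.5434−-12.2106)/(56.1834−29.4294) = 1.0000. V = [p*·14.5434 + (1−p*)·-12.2106]/1.09 = 0.0182. B = V − Δ·S = -38.2018.
(0,0): S=26.0000. Δ = (V_up−V_dn)/(S_up−S_dn) = (0.0182−-18.1818)/(38.2200−20.0200) = 1.0000. V = [p*·0.0182 + (1−p*)·-18.1818]/1.09 = -9.0476. B = V − Δ·S = -35.0476.
Self-financing check: at every node Δ·S+B equals the discounted successor values.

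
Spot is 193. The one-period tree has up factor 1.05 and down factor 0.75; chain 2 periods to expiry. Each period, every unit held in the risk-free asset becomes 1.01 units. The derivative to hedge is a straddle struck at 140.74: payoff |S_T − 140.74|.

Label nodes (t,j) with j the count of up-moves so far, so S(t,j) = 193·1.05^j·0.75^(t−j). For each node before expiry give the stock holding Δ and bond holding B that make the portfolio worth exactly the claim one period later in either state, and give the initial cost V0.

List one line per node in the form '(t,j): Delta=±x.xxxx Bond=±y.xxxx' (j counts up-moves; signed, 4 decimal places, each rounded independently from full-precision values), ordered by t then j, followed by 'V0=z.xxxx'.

(0,0): Delta=0.8533 Bond=-108.5263
(1,0): Delta=-0.4820 Bond=83.6658
(1,1): Delta=1.0000 Bond=-139.3465
V0=56.1547

No-arbitrage ⇒ martingale measure with p* = (R−d)/(u−d) = 0.8667.
Terminal payoffs: V(2,0)=32.1775, V(2,1)=11.2475, V(2,2)=72.0425
(1,0): S=144.7500. Δ = (V_up−V_dn)/(S_up−S_dn) = (11.2475−32.1775)/(151.9875−108.5625) = -0.4820. V = [p*·11.2475 + (1−p*)·32.1775]/1.01 = 13.8992. B = V − Δ·S = 83.6658.
(1,1): S=202.6500. Δ = (V_up−V_dn)/(S_up−S_dn) = (72.0425−11.2475)/(212.7825−151.9875) = 1.0000. V = [p*·72.0425 + (1−p*)·11.2475]/1.01 = 63.3035. B = V − Δ·S = -139.3465.
(0,0): S=193.0000. Δ = (V_up−V_dn)/(S_up−S_dn) = (63.3035−13.8992)/(202.6500−144.7500) = 0.8533. V = [p*·63.3035 + (1−p*)·13.8992]/1.01 = 56.1547. B = V − Δ·S = -108.5263.
The time-0 hedge costs 56.1547, which is the no-arbitrage price.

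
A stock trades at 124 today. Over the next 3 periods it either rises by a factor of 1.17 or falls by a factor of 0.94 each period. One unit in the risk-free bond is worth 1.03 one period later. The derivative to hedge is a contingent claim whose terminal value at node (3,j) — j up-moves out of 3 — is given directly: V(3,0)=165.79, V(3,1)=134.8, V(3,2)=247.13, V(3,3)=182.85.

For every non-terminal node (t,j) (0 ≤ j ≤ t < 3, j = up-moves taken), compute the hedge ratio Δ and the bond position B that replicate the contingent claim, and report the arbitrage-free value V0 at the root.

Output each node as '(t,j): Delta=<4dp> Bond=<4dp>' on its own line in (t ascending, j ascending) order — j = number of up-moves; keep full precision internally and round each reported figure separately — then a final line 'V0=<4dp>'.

Under the risk-neutral measure, an up-move has probability p* = (R−d)/(u−d) = 0.3913 and values discount at R = 1.03.
Payoff layer (t=3): V(3,0)=165.7900, V(3,1)=134.8000, V(3,2)=247.1300, V(3,3)=182.8500
  t=2,j=0: stock 109.5664 → up 128.1927 (V=134.8000), down 102.9924 (V=165.7900). Price 149.1878; hedge Δ=-1.2297, bond B=283.9270.
  t=2,j=1: stock 136.3752 → up 159.5590 (V=247.1300), down 128.1927 (V=134.8000). Price 173.5488; hedge Δ=3.5812, bond B=-314.8425.
  t=2,j=2: stock 169.7436 → up 198.6000 (V=182.8500), down 159.5590 (V=247.1300). Price 215.5116; hedge Δ=-1.6465, bond B=494.9899.
  t=1,j=0: stock 116.5600 → up 136.3752 (V=173.5488), down 109.5664 (V=149.1878). Price 154.0975; hedge Δ=0.9087, bond B=48.1804.
  t=1,j=1: stock 145.0800 → up 169.7436 (V=215.5116), down 136.3752 (V=173.5488). Price 184.4359; hedge Δ=1.2576, bond B=1.9887.
  t=0,j=0: stock 124.0000 → up 145.0800 (V=184.4359), down 116.5600 (V=154.0975). Price 161.1350; hedge Δ=1.0638, bond B=29.2286.
The time-0 hedge costs 161.1350, which is the no-arbitrage price.

(0,0): Delta=1.0638 Bond=29.2286
(1,0): Delta=0.9087 Bond=48.1804
(1,1): Delta=1.2576 Bond=1.9887
(2,0): Delta=-1.2297 Bond=283.9270
(2,1): Delta=3.5812 Bond=-314.8425
(2,2): Delta=-1.6465 Bond=494.9899
V0=161.1350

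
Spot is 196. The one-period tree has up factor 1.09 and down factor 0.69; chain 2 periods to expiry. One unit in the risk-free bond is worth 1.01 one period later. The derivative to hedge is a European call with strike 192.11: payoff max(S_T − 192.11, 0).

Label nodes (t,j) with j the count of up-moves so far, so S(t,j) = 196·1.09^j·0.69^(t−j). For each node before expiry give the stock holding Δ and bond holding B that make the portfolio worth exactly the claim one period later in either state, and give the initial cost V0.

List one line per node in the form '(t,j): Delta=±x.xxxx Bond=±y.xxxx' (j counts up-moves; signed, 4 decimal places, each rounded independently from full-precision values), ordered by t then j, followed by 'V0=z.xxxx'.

(0,0): Delta=0.4118 Bond=-55.1372
(1,0): Delta=0.0000 Bond=0.0000
(1,1): Delta=0.4769 Bond=-69.6108
V0=25.5709

Risk-neutral probability p* = (R−d)/(u−d) = (1.01−0.69)/(1.09−0.69) = 0.8000.
Payoff layer (t=2): V(2,0)=0.0000, V(2,1)=0.0000, V(2,2)=40.7576
  t=1,j=0: stock 135.2400 → up 147.4116 (V=0.0000), down 93.3156 (V=0.0000). Price 0.0000; hedge Δ=0.0000, bond B=0.0000.
  t=1,j=1: stock 213.6400 → up 232.8676 (V=40.7576), down 147.4116 (V=0.0000). Price 32.2832; hedge Δ=0.4769, bond B=-69.6108.
  t=0,j=0: stock 196.0000 → up 213.6400 (V=32.2832), down 135.2400 (V=0.0000). Price 25.5709; hedge Δ=0.4118, bond B=-55.1372.
Self-financing check: at every node Δ·S+B equals the discounted successor values.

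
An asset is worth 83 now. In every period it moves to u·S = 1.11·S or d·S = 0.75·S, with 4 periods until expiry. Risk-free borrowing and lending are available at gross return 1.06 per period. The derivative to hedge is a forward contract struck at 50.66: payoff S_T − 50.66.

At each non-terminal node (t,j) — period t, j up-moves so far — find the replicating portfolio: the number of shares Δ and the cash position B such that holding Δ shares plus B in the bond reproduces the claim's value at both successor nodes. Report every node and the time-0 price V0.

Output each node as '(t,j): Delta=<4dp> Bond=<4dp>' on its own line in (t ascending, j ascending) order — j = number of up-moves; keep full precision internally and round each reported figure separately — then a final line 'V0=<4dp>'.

(0,0): Delta=1.0000 Bond=-40.1275
(1,0): Delta=1.0000 Bond=-42.5351
(1,1): Delta=1.0000 Bond=-42.5351
(2,0): Delta=1.0000 Bond=-45.0872
(2,1): Delta=1.0000 Bond=-45.0872
(2,2): Delta=1.0000 Bond=-45.0872
(3,0): Delta=1.0000 Bond=-47.7925
(3,1): Delta=1.0000 Bond=-47.7925
(3,2): Delta=1.0000 Bond=-47.7925
(3,3): Delta=1.0000 Bond=-47.7925
V0=42.8725

Risk-neutral probability p* = (R−d)/(u−d) = (1.06−0.75)/(1.11−0.75) = 0.8611.
At expiry t=4: V(4,0)=-24.3983, V(4,1)=-11.7927, V(4,2)=6.8637, V(4,3)=34.4750, V(4,4)=75.3398
  t=3,j=0: stock 35.0156 → up 38.8673 (V=-11.7927), down 26.2617 (V=-24.3983). Price -12.7768; hedge Δ=1.0000, bond B=-47.7925.
  t=3,j=1: stock 51.8231 → up 57.5237 (V=6.8637), down 38.8673 (V=-11.7927). Price 4.0307; hedge Δ=1.0000, bond B=-47.7925.
  t=3,j=2: stock 76.6982 → up 85.1350 (V=34.4750), down 57.5237 (V=6.8637). Price 28.9058; hedge Δ=1.0000, bond B=-47.7925.
  t=3,j=3: stock 113.5134 → up 125.9998 (V=75.3398), down 85.1350 (V=34.4750). Price 65.7209; hedge Δ=1.0000, bond B=-47.7925.
  t=2,j=0: stock 46.6875 → up 51.8231 (V=4.0307), down 35.0156 (V=-12.7768). Price 1.6003; hedge Δ=1.0000, bond B=-45.0872.
  t=2,j=1: stock 69.0975 → up 76.6982 (V=28.9058), down 51.8231 (V=4.0307). Price 24.0103; hedge Δ=1.0000, bond B=-45.0872.
  t=2,j=2: stock 102.2643 → up 113.5134 (V=65.7209), down 76.6982 (V=28.9058). Price 57.1771; hedge Δ=1.0000, bond B=-45.0872.
  t=1,j=0: stock 62.2500 → up 69.0975 (V=24.0103), down 46.6875 (V=1.6003). Price 19.7149; hedge Δ=1.0000, bond B=-42.5351.
  t=1,j=1: stock 92.1300 → up 102.2643 (V=57.1771), down 69.0975 (V=24.0103). Price 49.5949; hedge Δ=1.0000, bond B=-42.5351.
  t=0,j=0: stock 83.0000 → up 92.1300 (V=49.5949), down 62.2500 (V=19.7149). Price 42.8725; hedge Δ=1.0000, bond B=-40.1275.
Check: Δ(0,0)·S0 + B(0,0) = 42.8725 = V0.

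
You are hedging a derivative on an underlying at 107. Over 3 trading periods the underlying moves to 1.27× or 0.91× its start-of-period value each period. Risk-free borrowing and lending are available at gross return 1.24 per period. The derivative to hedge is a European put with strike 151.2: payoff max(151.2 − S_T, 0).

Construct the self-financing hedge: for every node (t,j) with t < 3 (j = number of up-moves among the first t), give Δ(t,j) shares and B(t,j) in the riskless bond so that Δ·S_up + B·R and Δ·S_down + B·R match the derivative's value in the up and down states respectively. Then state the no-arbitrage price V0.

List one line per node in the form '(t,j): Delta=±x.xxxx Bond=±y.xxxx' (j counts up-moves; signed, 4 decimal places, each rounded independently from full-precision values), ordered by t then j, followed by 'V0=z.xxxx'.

(0,0): Delta=-0.1035 Bond=11.4818
(1,0): Delta=-0.8767 Bond=89.5221
(1,1): Delta=-0.0531 Bond=7.3934
(2,0): Delta=-1.0000 Bond=121.9355
(2,1): Delta=-0.8686 Bond=110.0140
(2,2): Delta=0.0000 Bond=0.0000
V0=0.4087

Risk-neutral probability p* = (R−d)/(u−d) = (1.24−0.91)/(1.27−0.91) = 0.9167.
Terminal payoffs: V(3,0)=70.5679, V(3,1)=38.6695, V(3,2)=0.0000, V(3,3)=0.0000
  t=2,j=0: stock 88.6067 → up 112.5305 (V=38.6695), down 80.6321 (V=70.5679). Price 33.3288; hedge Δ=-1.0000, bond B=121.9355.
  t=2,j=1: stock 123.6599 → up 157.0481 (V=0.0000), down 112.5305 (V=38.6695). Price 2.5988; hedge Δ=-0.8686, bond B=110.0140.
  t=2,j=2: stock 172.5803 → up 219.1770 (V=0.0000), down 157.0481 (V=0.0000). Price 0.0000; hedge Δ=0.0000, bond B=0.0000.
  t=1,j=0: stock 97.3700 → up 123.6599 (V=2.5988), down 88.6067 (V=33.3288). Price 4.1610; hedge Δ=-0.8767, bond B=89.5221.
  t=1,j=1: stock 135.8900 → up 172.5803 (V=0.0000), down 123.6599 (V=2.5988). Price 0.1746; hedge Δ=-0.0531, bond B=7.3934.
  t=0,j=0: stock 107.0000 → up 135.8900 (V=0.1746), down 97.3700 (V=4.1610). Price 0.4087; hedge Δ=-0.1035, bond B=11.4818.
Each (Δ,B) replicates both successor values, so the strategy is self-financing and V0 is arbitrage-free.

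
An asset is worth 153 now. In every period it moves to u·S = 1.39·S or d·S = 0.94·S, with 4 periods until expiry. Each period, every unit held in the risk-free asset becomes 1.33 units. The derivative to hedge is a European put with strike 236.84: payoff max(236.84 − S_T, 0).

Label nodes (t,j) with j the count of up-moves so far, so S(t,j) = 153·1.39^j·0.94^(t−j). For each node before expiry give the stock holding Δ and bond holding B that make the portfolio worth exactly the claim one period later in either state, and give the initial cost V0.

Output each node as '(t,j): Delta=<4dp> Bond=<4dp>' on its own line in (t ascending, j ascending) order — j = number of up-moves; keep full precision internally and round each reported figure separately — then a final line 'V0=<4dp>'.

(0,0): Delta=-0.0180 Bond=2.9263
(1,0): Delta=-0.1304 Bond=20.0565
(1,1): Delta=-0.0063 Bond=1.4051
(2,0): Delta=-0.7391 Bond=108.9578
(2,1): Delta=-0.0671 Bond=14.0163
(2,2): Delta=0.0000 Bond=0.0000
(3,0): Delta=-1.0000 Bond=178.0752
(3,1): Delta=-0.7119 Bond=139.8122
(3,2): Delta=0.0000 Bond=0.0000
(3,3): Delta=0.0000 Bond=0.0000
V0=0.1700

The replicating-portfolio and risk-neutral prices coincide; use p* = (1.33−0.94)/(1.39−0.94) = 0.8667 for the latter.
Terminal payoffs: V(4,0)=117.3854, V(4,1)=60.1997, V(4,2)=0.0000, V(4,3)=0.0000, V(4,4)=0.0000
(3,0): S=127.0794. Δ = (V_up−V_dn)/(S_up−S_dn) = (60.1997−117.3854)/(176.6403−119.4546) = -1.0000. V = [p*·60.1997 + (1−p*)·117.3854]/1.33 = 50.9958. B = V − Δ·S = 178.0752.
(3,1): S=187.9152. Δ = (V_up−V_dn)/(S_up−S_dn) = (0.0000−60.1997)/(261.2021−176.6403) = -0.7119. V = [p*·0.0000 + (1−p*)·60.1997]/1.33 = 6.0351. B = V − Δ·S = 139.8122.
(3,2): S=277.8746. Δ = (V_up−V_dn)/(S_up−S_dn) = (0.0000−0.0000)/(386.2457−261.2021) = 0.0000. V = [p*·0.0000 + (1−p*)·0.0000]/1.33 = 0.0000. B = V − Δ·S = 0.0000.
(3,3): S=410.8997. Δ = (V_up−V_dn)/(S_up−S_dn) = (0.0000−0.0000)/(571.1506−386.2457) = 0.0000. V = [p*·0.0000 + (1−p*)·0.0000]/1.33 = 0.0000. B = V − Δ·S = 0.0000.
(2,0): S=135.1908. Δ = (V_up−V_dn)/(S_up−S_dn) = (6.0351−50.9958)/(187.9152−127.0794) = -0.7391. V = [p*·6.0351 + (1−p*)·50.9958]/1.33 = 9.0450. B = V − Δ·S = 108.9578.
(2,1): S=199.9098. Δ = (V_up−V_dn)/(S_up−S_dn) = (0.0000−6.0351)/(277.8746−187.9152) = -0.0671. V = [p*·0.0000 + (1−p*)·6.0351]/1.33 = 0.6050. B = V − Δ·S = 14.0163.
(2,2): S=295.6113. Δ = (V_up−V_dn)/(S_up−S_dn) = (0.0000−0.0000)/(410.8997−277.8746) = 0.0000. V = [p*·0.0000 + (1−p*)·0.0000]/1.33 = 0.0000. B = V − Δ·S = 0.0000.
(1,0): S=143.8200. Δ = (V_up−V_dn)/(S_up−S_dn) = (0.6050−9.0450)/(199.9098−135.1908) = -0.1304. V = [p*·0.6050 + (1−p*)·9.0450]/1.33 = 1.3010. B = V − Δ·S = 20.0565.
(1,1): S=212.6700. Δ = (V_up−V_dn)/(S_up−S_dn) = (0.0000−0.6050)/(295.6113−199.9098) = -0.0063. V = [p*·0.0000 + (1−p*)·0.6050]/1.33 = 0.0607. B = V − Δ·S = 1.4051.
(0,0): S=153.0000. Δ = (V_up−V_dn)/(S_up−S_dn) = (0.0607−1.3010)/(212.6700−143.8200) = -0.0180. V = [p*·0.0607 + (1−p*)·1.3010]/1.33 = 0.1700. B = V − Δ·S = 2.9263.
Each (Δ,B) replicates both successor values, so the strategy is self-financing and V0 is arbitrage-free.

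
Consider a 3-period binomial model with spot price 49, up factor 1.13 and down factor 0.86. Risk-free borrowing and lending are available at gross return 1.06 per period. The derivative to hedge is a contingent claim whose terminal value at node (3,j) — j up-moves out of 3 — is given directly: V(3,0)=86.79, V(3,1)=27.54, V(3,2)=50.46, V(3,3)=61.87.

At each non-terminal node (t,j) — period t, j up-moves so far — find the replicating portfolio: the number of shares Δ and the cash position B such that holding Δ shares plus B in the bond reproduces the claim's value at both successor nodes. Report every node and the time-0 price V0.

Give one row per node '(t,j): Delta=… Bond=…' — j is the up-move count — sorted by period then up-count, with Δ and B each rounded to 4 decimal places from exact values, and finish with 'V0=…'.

No-arbitrage ⇒ martingale measure with p* = (R−d)/(u−d) = 0.7407.
Terminal payoffs: V(3,0)=86.7900, V(3,1)=27.5400, V(3,2)=50.4600, V(3,3)=61.8700
  t=2,j=0: stock 36.2404 → up 40.9517 (V=27.5400), down 31.1667 (V=86.7900). Price 40.4727; hedge Δ=-6.0552, bond B=259.9172.
  t=2,j=1: stock 47.6182 → up 53.8086 (V=50.4600), down 40.9517 (V=27.5400). Price 41.9979; hedge Δ=1.7827, bond B=-42.8910.
  t=2,j=2: stock 62.5681 → up 70.7020 (V=61.8700), down 53.8086 (V=50.4600). Price 55.5772; hedge Δ=0.6754, bond B=13.3180.
  t=1,j=0: stock 42.1400 → up 47.6182 (V=41.9979), down 36.2404 (V=40.4727). Price 39.2476; hedge Δ=0.1340, bond B=33.5989.
  t=1,j=1: stock 55.3700 → up 62.5681 (V=55.5772), down 47.6182 (V=41.9979). Price 49.1101; hedge Δ=0.9083, bond B=-1.1837.
  t=0,j=0: stock 49.0000 → up 55.3700 (V=49.1101), down 42.1400 (V=39.2476). Price 43.9180; hedge Δ=0.7455, bond B=7.3906.
Root portfolio cost Δ·49+B reproduces V0=43.9180.

(0,0): Delta=0.7455 Bond=7.3906
(1,0): Delta=0.1340 Bond=33.5989
(1,1): Delta=0.9083 Bond=-1.1837
(2,0): Delta=-6.0552 Bond=259.9172
(2,1): Delta=1.7827 Bond=-42.8910
(2,2): Delta=0.6754 Bond=13.3180
V0=43.9180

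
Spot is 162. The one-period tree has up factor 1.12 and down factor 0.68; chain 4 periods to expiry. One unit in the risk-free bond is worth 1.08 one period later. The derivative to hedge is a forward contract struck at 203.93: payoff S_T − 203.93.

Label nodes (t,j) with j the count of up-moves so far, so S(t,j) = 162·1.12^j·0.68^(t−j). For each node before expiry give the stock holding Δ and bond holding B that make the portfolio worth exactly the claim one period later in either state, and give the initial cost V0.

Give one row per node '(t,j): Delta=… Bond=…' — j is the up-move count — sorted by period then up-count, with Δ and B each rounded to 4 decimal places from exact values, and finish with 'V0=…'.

(0,0): Delta=1.0000 Bond=-149.8946
(1,0): Delta=1.0000 Bond=-161.8862
(1,1): Delta=1.0000 Bond=-161.8862
(2,0): Delta=1.0000 Bond=-174.8371
(2,1): Delta=1.0000 Bond=-174.8371
(2,2): Delta=1.0000 Bond=-174.8371
(3,0): Delta=1.0000 Bond=-188.8241
(3,1): Delta=1.0000 Bond=-188.8241
(3,2): Delta=1.0000 Bond=-188.8241
(3,3): Delta=1.0000 Bond=-188.8241
V0=12.1054

No-arbitrage ⇒ martingale measure with p* = (R−d)/(u−d) = 0.9091.
Terminal payoffs: V(4,0)=-169.2922, V(4,1)=-146.8795, V(4,2)=-109.9644, V(4,3)=-49.1631, V(4,4)=50.9801
(3,0): S=50.9380. Δ = (V_up−V_dn)/(S_up−S_dn) = (-146.8795−-169.2922)/(57.0505−34.6378) = 1.0000. V = [p*·-146.8795 + (1−p*)·-169.2922]/1.08 = -137.8861. B = V − Δ·S = -188.8241.
(3,1): S=83.8979. Δ = (V_up−V_dn)/(S_up−S_dn) = (-109.9644−-146.8795)/(93.9656−57.0505) = 1.0000. V = [p*·-109.9644 + (1−p*)·-146.8795]/1.08 = -104.9262. B = V − Δ·S = -188.8241.
(3,2): S=138.1847. Δ = (V_up−V_dn)/(S_up−S_dn) = (-49.1631−-109.9644)/(154.7669−93.9656) = 1.0000. V = [p*·-49.1631 + (1−p*)·-109.9644]/1.08 = -50.6394. B = V − Δ·S = -188.8241.
(3,3): S=227.5983. Δ = (V_up−V_dn)/(S_up−S_dn) = (50.9801−-49.1631)/(254.9101−154.7669) = 1.0000. V = [p*·50.9801 + (1−p*)·-49.1631]/1.08 = 38.7743. B = V − Δ·S = -188.8241.
(2,0): S=74.9088. Δ = (V_up−V_dn)/(S_up−S_dn) = (-104.9262−-137.8861)/(83.8979−50.9380) = 1.0000. V = [p*·-104.9262 + (1−p*)·-137.8861]/1.08 = -99.9283. B = V − Δ·S = -174.8371.
(2,1): S=123.3792. Δ = (V_up−V_dn)/(S_up−S_dn) = (-50.6394−-104.9262)/(138.1847−83.8979) = 1.0000. V = [p*·-50.6394 + (1−p*)·-104.9262]/1.08 = -51.4579. B = V − Δ·S = -174.8371.
(2,2): S=203.2128. Δ = (V_up−V_dn)/(S_up−S_dn) = (38.7743−-50.6394)/(227.5983−138.1847) = 1.0000. V = [p*·38.7743 + (1−p*)·-50.6394]/1.08 = 28.3757. B = V − Δ·S = -174.8371.
(1,0): S=110.1600. Δ = (V_up−V_dn)/(S_up−S_dn) = (-51.4579−-99.9283)/(123.3792−74.9088) = 1.0000. V = [p*·-51.4579 + (1−p*)·-99.9283]/1.08 = -51.7262. B = V − Δ·S = -161.8862.
(1,1): S=181.4400. Δ = (V_up−V_dn)/(S_up−S_dn) = (28.3757−-51.4579)/(203.2128−123.3792) = 1.0000. V = [p*·28.3757 + (1−p*)·-51.4579]/1.08 = 19.5538. B = V − Δ·S = -161.8862.
(0,0): S=162.0000. Δ = (V_up−V_dn)/(S_up−S_dn) = (19.5538−-51.7262)/(181.4400−110.1600) = 1.0000. V = [p*·19.5538 + (1−p*)·-51.7262]/1.08 = 12.1054. B = V − Δ·S = -149.8946.
Root portfolio cost Δ·162+B reproduces V0=12.1054.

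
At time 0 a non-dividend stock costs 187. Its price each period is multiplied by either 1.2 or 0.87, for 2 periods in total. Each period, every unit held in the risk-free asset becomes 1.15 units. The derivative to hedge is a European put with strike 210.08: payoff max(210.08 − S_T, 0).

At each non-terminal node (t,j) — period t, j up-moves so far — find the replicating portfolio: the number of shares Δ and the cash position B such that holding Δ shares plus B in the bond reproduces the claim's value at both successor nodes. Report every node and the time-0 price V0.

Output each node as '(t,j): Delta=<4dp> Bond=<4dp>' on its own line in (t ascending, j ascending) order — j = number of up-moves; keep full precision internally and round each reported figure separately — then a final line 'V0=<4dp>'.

(0,0): Delta=-0.2922 Bond=58.7181
(1,0): Delta=-1.0000 Bond=182.6783
(1,1): Delta=-0.2006 Bond=46.9628
V0=4.0772

Under the risk-neutral measure, an up-move has probability p* = (R−d)/(u−d) = 0.8485 and values discount at R = 1.15.
Payoff layer (t=2): V(2,0)=68.5397, V(2,1)=14.8520, V(2,2)=0.0000
(1,0): S=162.6900. Δ = (V_up−V_dn)/(S_up−S_dn) = (14.8520−68.5397)/(195.2280−141.5403) = -1.0000. V = [p*·14.8520 + (1−p*)·68.5397]/1.15 = 19.9883. B = V − Δ·S = 182.6783.
(1,1): S=224.4000. Δ = (V_up−V_dn)/(S_up−S_dn) = (0.0000−14.8520)/(269.2800−195.2280) = -0.2006. V = [p*·0.0000 + (1−p*)·14.8520]/1.15 = 1.9568. B = V − Δ·S = 46.9628.
(0,0): S=187.0000. Δ = (V_up−V_dn)/(S_up−S_dn) = (1.9568−19.9883)/(224.4000−162.6900) = -0.2922. V = [p*·1.9568 + (1−p*)·19.9883]/1.15 = 4.0772. B = V − Δ·S = 58.7181.
Each (Δ,B) replicates both successor values, so the strategy is self-financing and V0 is arbitrage-free.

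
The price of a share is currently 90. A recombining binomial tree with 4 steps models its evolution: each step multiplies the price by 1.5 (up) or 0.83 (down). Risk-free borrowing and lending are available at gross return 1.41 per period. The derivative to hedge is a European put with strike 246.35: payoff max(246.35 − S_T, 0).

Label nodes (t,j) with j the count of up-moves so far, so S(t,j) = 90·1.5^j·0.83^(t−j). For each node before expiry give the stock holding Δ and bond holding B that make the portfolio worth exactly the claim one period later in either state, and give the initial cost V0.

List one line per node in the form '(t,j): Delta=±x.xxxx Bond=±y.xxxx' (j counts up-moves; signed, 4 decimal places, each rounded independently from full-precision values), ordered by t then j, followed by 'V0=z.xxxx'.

(0,0): Delta=-0.2087 Bond=21.3486
(1,0): Delta=-0.9566 Bond=85.9727
(1,1): Delta=-0.1444 Bond=21.4318
(2,0): Delta=-1.0000 Bond=123.9123
(2,1): Delta=-0.9529 Bond=120.8039
(2,2): Delta=-0.0750 Bond=16.1626
(3,0): Delta=-1.0000 Bond=174.7163
(3,1): Delta=-1.0000 Bond=174.7163
(3,2): Delta=-0.9488 Bond=169.6535
(3,3): Delta=0.0000 Bond=0.0000
V0=2.5692

The replicating-portfolio and risk-neutral prices coincide; use p* = (1.41−0.83)/(1.5−0.83) = 0.8657 for the latter.
Payoff layer (t=4): V(4,0)=203.6375, V(4,1)=169.1588, V(4,2)=106.8477, V(4,3)=0.0000, V(4,4)=0.0000
Node (3,0) S=51.4608: V=(p*·169.1588+(1−p*)·203.6375)/1.41=123.2555; Δ=(169.1588−203.6375)/(77.1912−42.7125)=-1.0000; B=V−Δ·S=174.7163
Node (3,1) S=93.0015: V=(p*·106.8477+(1−p*)·169.1588)/1.41=81.7148; Δ=(106.8477−169.1588)/(139.5023−77.1912)=-1.0000; B=V−Δ·S=174.7163
Node (3,2) S=168.0750: V=(p*·0.0000+(1−p*)·106.8477)/1.41=10.1792; Δ=(0.0000−106.8477)/(252.1125−139.5022)=-0.9488; B=V−Δ·S=169.6535
Node (3,3) S=303.7500: V=(p*·0.0000+(1−p*)·0.0000)/1.41=0.0000; Δ=(0.0000−0.0000)/(455.6250−252.1125)=0.0000; B=V−Δ·S=0.0000
Node (2,0) S=62.0010: V=(p*·81.7148+(1−p*)·123.2555)/1.41=61.9113; Δ=(81.7148−123.2555)/(93.0015−51.4608)=-1.0000; B=V−Δ·S=123.9123
Node (2,1) S=112.0500: V=(p*·10.1792+(1−p*)·81.7148)/1.41=14.0344; Δ=(10.1792−81.7148)/(168.0750−93.0015)=-0.9529; B=V−Δ·S=120.8039
Node (2,2) S=202.5000: V=(p*·0.0000+(1−p*)·10.1792)/1.41=0.9698; Δ=(0.0000−10.1792)/(303.7500−168.0750)=-0.0750; B=V−Δ·S=16.1626
Node (1,0) S=74.7000: V=(p*·14.0344+(1−p*)·61.9113)/1.41=14.5146; Δ=(14.0344−61.9113)/(112.0500−62.0010)=-0.9566; B=V−Δ·S=85.9727
Node (1,1) S=135.0000: V=(p*·0.9698+(1−p*)·14.0344)/1.41=1.9324; Δ=(0.9698−14.0344)/(202.5000−112.0500)=-0.1444; B=V−Δ·S=21.4318
Node (0,0) S=90.0000: V=(p*·1.9324+(1−p*)·14.5146)/1.41=2.5692; Δ=(1.9324−14.5146)/(135.0000−74.7000)=-0.2087; B=V−Δ·S=21.3486
Self-financing check: at every node Δ·S+B equals the discounted successor values.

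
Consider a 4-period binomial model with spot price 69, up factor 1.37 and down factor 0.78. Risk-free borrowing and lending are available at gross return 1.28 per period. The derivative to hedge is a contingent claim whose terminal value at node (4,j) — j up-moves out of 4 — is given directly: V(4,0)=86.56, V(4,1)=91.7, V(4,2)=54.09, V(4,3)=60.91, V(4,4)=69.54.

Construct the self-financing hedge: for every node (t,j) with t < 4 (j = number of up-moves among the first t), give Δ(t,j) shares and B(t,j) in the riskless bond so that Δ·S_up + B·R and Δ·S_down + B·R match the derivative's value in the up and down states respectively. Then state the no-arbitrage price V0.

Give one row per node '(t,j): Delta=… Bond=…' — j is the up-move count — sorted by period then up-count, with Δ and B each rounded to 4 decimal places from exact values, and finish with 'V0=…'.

(0,0): Delta=0.0619 Bond=19.9643
(1,0): Delta=-0.0905 Bond=33.7560
(1,1): Delta=0.0775 Bond=24.0780
(2,0): Delta=-0.9806 Bond=80.5764
(2,1): Delta=0.0008 Bond=36.4812
(2,2): Delta=0.0854 Bond=29.8007
(3,0): Delta=0.2661 Bond=62.3162
(3,1): Delta=-1.1084 Bond=110.4857
(3,2): Delta=0.1144 Bond=35.2139
(3,3): Delta=0.0824 Bond=38.6725
V0=24.2374

The replicating-portfolio and risk-neutral prices coincide; use p* = (1.28−0.78)/(1.37−0.78) = 0.8475 for the latter.
Terminal payoffs: V(4,0)=86.5600, V(4,1)=91.7000, V(4,2)=54.0900, V(4,3)=60.9100, V(4,4)=69.5400
  t=3,j=0: stock 32.7441 → up 44.8594 (V=91.7000), down 25.5404 (V=86.5600). Price 71.0281; hedge Δ=0.2661, bond B=62.3162.
  t=3,j=1: stock 57.5121 → up 78.7915 (V=54.0900), down 44.8594 (V=91.7000). Price 46.7399; hedge Δ=-1.1084, bond B=110.4857.
  t=3,j=2: stock 101.0148 → up 138.3902 (V=60.9100), down 78.7915 (V=54.0900). Price 46.7732; hedge Δ=0.1144, bond B=35.2139.
  t=3,j=3: stock 177.4234 → up 243.0700 (V=69.5400), down 138.3902 (V=60.9100). Price 53.2997; hedge Δ=0.0824, bond B=38.6725.
  t=2,j=0: stock 41.9796 → up 57.5121 (V=46.7399), down 32.7441 (V=71.0281). Price 39.4101; hedge Δ=-0.9806, bond B=80.5764.
  t=2,j=1: stock 73.7334 → up 101.0148 (V=46.7732), down 57.5121 (V=46.7399). Price 36.5376; hedge Δ=0.0008, bond B=36.4812.
  t=2,j=2: stock 129.5061 → up 177.4234 (V=53.2997), down 101.0148 (V=46.7732). Price 40.8626; hedge Δ=0.0854, bond B=29.8007.
  t=1,j=0: stock 53.8200 → up 73.7334 (V=36.5376), down 41.9796 (V=39.4101). Price 28.8873; hedge Δ=-0.0905, bond B=33.7560.
  t=1,j=1: stock 94.5300 → up 129.5061 (V=40.8626), down 73.7334 (V=36.5376). Price 31.4085; hedge Δ=0.0775, bond B=24.0780.
  t=0,j=0: stock 69.0000 → up 94.5300 (V=31.4085), down 53.8200 (V=28.8873). Price 24.2374; hedge Δ=0.0619, bond B=19.9643.
Root portfolio cost Δ·69+B reproduces V0=24.2374.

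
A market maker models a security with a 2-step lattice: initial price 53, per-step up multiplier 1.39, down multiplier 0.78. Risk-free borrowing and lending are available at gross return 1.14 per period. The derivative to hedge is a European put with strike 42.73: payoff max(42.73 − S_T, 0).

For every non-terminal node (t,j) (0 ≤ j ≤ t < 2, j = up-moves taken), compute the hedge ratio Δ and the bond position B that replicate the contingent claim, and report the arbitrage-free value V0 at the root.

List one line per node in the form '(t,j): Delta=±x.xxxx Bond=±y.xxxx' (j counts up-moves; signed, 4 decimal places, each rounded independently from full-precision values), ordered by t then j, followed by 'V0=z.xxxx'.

(0,0): Delta=-0.1166 Bond=7.5343
(1,0): Delta=-0.4158 Bond=20.9575
(1,1): Delta=0.0000 Bond=0.0000
V0=1.3551

No-arbitrage ⇒ martingale measure with p* = (R−d)/(u−d) = 0.5902.
Terminal payoffs: V(2,0)=10.4848, V(2,1)=0.0000, V(2,2)=0.0000
Node (1,0) S=41.3400: V=(p*·0.0000+(1−p*)·10.4848)/1.14=3.7693; Δ=(0.0000−10.4848)/(57.4626−32.2452)=-0.4158; B=V−Δ·S=20.9575
Node (1,1) S=73.6700: V=(p*·0.0000+(1−p*)·0.0000)/1.14=0.0000; Δ=(0.0000−0.0000)/(102.4013−57.4626)=0.0000; B=V−Δ·S=0.0000
Node (0,0) S=53.0000: V=(p*·0.0000+(1−p*)·3.7693)/1.14=1.3551; Δ=(0.0000−3.7693)/(73.6700−41.3400)=-0.1166; B=V−Δ·S=7.5343
Self-financing check: at every node Δ·S+B equals the discounted successor values.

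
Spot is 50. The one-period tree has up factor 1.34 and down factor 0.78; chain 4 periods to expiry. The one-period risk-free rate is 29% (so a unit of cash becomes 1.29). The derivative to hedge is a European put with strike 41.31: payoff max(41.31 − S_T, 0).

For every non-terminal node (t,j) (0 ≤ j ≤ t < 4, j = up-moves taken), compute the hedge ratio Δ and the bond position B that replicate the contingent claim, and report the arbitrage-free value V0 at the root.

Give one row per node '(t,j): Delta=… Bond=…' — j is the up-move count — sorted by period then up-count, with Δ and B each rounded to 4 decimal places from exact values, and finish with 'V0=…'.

Under the risk-neutral measure, an up-move has probability p* = (R−d)/(u−d) = 0.9107 and values discount at R = 1.29.
Terminal values V(4,·): V(4,0)=22.8025, V(4,1)=9.5150, V(4,2)=0.0000, V(4,3)=0.0000, V(4,4)=0.0000
  t=3,j=0: stock 23.7276 → up 31.7950 (V=9.5150), down 18.5075 (V=22.8025). Price 8.2957; hedge Δ=-1.0000, bond B=32.0233.
  t=3,j=1: stock 40.7628 → up 54.6222 (V=0.0000), down 31.7950 (V=9.5150). Price 0.6586; hedge Δ=-0.4168, bond B=17.6497.
  t=3,j=2: stock 70.0284 → up 93.8381 (V=0.0000), down 54.6222 (V=0.0000). Price 0.0000; hedge Δ=0.0000, bond B=0.0000.
  t=3,j=3: stock 120.3052 → up 161.2090 (V=0.0000), down 93.8381 (V=0.0000). Price 0.0000; hedge Δ=0.0000, bond B=0.0000.
  t=2,j=0: stock 30.4200 → up 40.7628 (V=0.6586), down 23.7276 (V=8.2957). Price 1.0391; hedge Δ=-0.4483, bond B=14.6768.
  t=2,j=1: stock 52.2600 → up 70.0284 (V=0.0000), down 40.7628 (V=0.6586). Price 0.0456; hedge Δ=-0.0225, bond B=1.2216.
  t=2,j=2: stock 89.7800 → up 120.3052 (V=0.0000), down 70.0284 (V=0.0000). Price 0.0000; hedge Δ=0.0000, bond B=0.0000.
  t=1,j=0: stock 39.0000 → up 52.2600 (V=0.0456), down 30.4200 (V=1.0391). Price 0.1041; hedge Δ=-0.0455, bond B=1.8783.
  t=1,j=1: stock 67.0000 → up 89.7800 (V=0.0000), down 52.2600 (V=0.0456). Price 0.0032; hedge Δ=-0.0012, bond B=0.0846.
  t=0,j=0: stock 50.0000 → up 67.0000 (V=0.0032), down 39.0000 (V=0.1041). Price 0.0094; hedge Δ=-0.0036, bond B=0.1897.
The time-0 hedge costs 0.0094, which is the no-arbitrage price.

(0,0): Delta=-0.0036 Bond=0.1897
(1,0): Delta=-0.0455 Bond=1.8783
(1,1): Delta=-0.0012 Bond=0.0846
(2,0): Delta=-0.4483 Bond=14.6768
(2,1): Delta=-0.0225 Bond=1.2216
(2,2): Delta=0.0000 Bond=0.0000
(3,0): Delta=-1.0000 Bond=32.0233
(3,1): Delta=-0.4168 Bond=17.6497
(3,2): Delta=0.0000 Bond=0.0000
(3,3): Delta=0.0000 Bond=0.0000
V0=0.0094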